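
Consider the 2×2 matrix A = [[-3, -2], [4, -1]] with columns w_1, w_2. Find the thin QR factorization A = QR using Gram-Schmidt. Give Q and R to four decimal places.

Q = [[-0.6000, -0.8000], [0.8000, -0.6000]], R = [[5.0000, 0.4000], [0.0000, 2.2000]]

w_1 = (-3, 4); ‖w_1‖ = 5.0000, so e_1 = (-0.6000, 0.8000).
e_1·w_2 = (-0.6000)·(-2) + 0.8000·(-1) = 0.4000.
u_2 = w_2 − 0.4000·e_1 = (-1.7600, -1.3200).
‖u_2‖ = 2.2000, so e_2 = (-0.8000, -0.6000).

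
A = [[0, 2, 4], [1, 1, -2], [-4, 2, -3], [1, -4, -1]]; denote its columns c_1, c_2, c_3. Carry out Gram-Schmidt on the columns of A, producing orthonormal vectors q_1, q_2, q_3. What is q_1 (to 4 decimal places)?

c_1 = (0, 1, -4, 1); ‖c_1‖ = 4.2426, so q_1 = (0.0000, 0.2357, -0.9428, 0.2357).

q_1 = (0.0000, 0.2357, -0.9428, 0.2357)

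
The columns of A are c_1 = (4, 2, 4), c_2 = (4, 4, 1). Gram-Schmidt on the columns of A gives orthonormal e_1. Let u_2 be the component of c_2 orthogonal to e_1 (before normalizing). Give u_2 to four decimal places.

e_1 = c_1/‖c_1‖ = (4, 2, 4)/6.0000 = (0.6667, 0.3333, 0.6667).
r_{12} = e_1·c_2 = 4.6667.
u_2 = c_2 − 4.6667·e_1 = (0.8889, 2.4444, -2.1111).

u_2 = (0.8889, 2.4444, -2.1111)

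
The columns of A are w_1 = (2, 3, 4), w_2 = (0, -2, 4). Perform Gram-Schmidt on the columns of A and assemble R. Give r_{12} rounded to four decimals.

r_{12} = 1.8570

w_1 = (2, 3, 4); ‖w_1‖ = 5.3852, so e_1 = (0.3714, 0.5571, 0.7428).
r_{12} = e_1·w_2 = 1.8570.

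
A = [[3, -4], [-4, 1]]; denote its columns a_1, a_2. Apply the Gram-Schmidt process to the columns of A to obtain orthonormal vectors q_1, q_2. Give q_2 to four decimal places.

q_2 = (-0.8000, -0.6000)

a_1 = (3, -4); ‖a_1‖ = 5.0000, so q_1 = (0.6000, -0.8000).
q_1·a_2 = 0.6000·(-4) + (-0.8000)·1 = -3.2000.
u_2 = a_2 + 3.2000·q_1 = (-2.0800, -1.5600).
‖u_2‖ = 2.6000, so q_2 = (-0.8000, -0.6000).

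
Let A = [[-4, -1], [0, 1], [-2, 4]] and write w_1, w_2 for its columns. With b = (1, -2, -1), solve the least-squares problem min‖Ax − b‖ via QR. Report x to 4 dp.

x = (-0.1860, -0.4302)

e_1 = w_1/‖w_1‖ = (-4, 0, -2)/4.4721 = (-0.8944, 0.0000, -0.4472).
r_{12} = e_1·w_2 = -0.8944.
u_2 = w_2 + 0.8944·e_1 = (-1.8000, 1.0000, 3.6000).
‖u_2‖ = 4.1473, so e_2 = (-0.4340, 0.2411, 0.8680).
Qᵀb = (-0.4472, -1.7843).
Back-substitute: x_2 = -1.7843/4.1473 = -0.4302.
x_1 = (-0.4472 + 0.8944·(-0.4302))/4.4721 = -0.1860.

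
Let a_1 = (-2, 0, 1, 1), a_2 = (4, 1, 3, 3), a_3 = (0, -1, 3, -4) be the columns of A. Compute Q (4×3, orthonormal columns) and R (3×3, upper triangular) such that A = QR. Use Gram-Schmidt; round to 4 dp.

Q = [[-0.8165, 0.5689, 0.0174], [0.0000, 0.1707, -0.1738], [0.4082, 0.5689, 0.7134], [0.4082, 0.5689, -0.6786]], R = [[2.4495, -0.8165, -0.4082], [0.0000, 5.8595, -0.7395], [0.0000, 0.0000, 5.0286]]

q_1 = a_1/‖a_1‖ = (-2, 0, 1, 1)/2.4495 = (-0.8165, 0.0000, 0.4082, 0.4082).
r_{12} = q_1·a_2 = -0.8165.
u_2 = a_2 + 0.8165·q_1 = (3.3333, 1.0000, 3.3333, 3.3333).
‖u_2‖ = 5.8595, so q_2 = (0.5689, 0.1707, 0.5689, 0.5689).
r_{13} = q_1·a_3 = -0.4082; r_{23} = q_2·a_3 = -0.7395.
u_3 = a_3 + 0.4082·q_1 + 0.7395·q_2 = (0.0874, -0.8738, 3.5874, -3.4126).
‖u_3‖ = 5.0286, so q_3 = (0.0174, -0.1738, 0.7134, -0.6786).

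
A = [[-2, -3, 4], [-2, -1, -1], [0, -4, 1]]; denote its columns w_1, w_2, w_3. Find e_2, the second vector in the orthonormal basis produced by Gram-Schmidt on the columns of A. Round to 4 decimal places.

e_2 = (-0.2357, 0.2357, -0.9428)

w_1 = (-2, -2, 0); ‖w_1‖ = 2.8284, so e_1 = (-0.7071, -0.7071, 0.0000).
e_1·w_2 = (-0.7071)·(-3) + (-0.7071)·(-1) + 0.0000·(-4) = 2.8284.
u_2 = w_2 − 2.8284·e_1 = (-1.0000, 1.0000, -4.0000).
‖u_2‖ = 4.2426, so e_2 = (-0.2357, 0.2357, -0.9428).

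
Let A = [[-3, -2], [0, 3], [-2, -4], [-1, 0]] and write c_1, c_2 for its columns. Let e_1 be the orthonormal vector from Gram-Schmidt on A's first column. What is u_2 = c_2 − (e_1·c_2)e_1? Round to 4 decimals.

e_1 = c_1/‖c_1‖ = (-3, 0, -2, -1)/3.7417 = (-0.8018, 0.0000, -0.5345, -0.2673).
r_{12} = e_1·c_2 = 3.7417.
u_2 = c_2 − 3.7417·e_1 = (1.0000, 3.0000, -2.0000, 1.0000).

u_2 = (1.0000, 3.0000, -2.0000, 1.0000)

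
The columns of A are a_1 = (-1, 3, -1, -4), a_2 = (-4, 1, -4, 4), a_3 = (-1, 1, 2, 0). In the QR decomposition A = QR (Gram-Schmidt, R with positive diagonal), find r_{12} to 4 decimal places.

r_{12} = -0.9623

a_1 = (-1, 3, -1, -4); ‖a_1‖ = 5.1962, so e_1 = (-0.1925, 0.5774, -0.1925, -0.7698).
r_{12} = e_1·a_2 = -0.9623.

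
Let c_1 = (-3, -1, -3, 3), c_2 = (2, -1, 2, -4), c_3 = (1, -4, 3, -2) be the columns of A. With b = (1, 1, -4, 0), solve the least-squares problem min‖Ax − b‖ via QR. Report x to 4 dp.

x = (0.8272, 1.2262, -0.9314)

c_1 = (-3, -1, -3, 3); ‖c_1‖ = 5.2915, so q_1 = (-0.5669, -0.1890, -0.5669, 0.5669).
q_1·c_2 = (-0.5669)·2 + (-0.1890)·(-1) + (-0.5669)·2 + 0.5669·(-4) = -4.3466.
u_2 = c_2 + 4.3466·q_1 = (-0.4643, -1.8214, -0.4643, -1.5357).
‖u_2‖ = 2.4713, so q_2 = (-0.1879, -0.7370, -0.1879, -0.6214).
q_1·c_3 = (-0.5669)·1 + (-0.1890)·(-4) + (-0.5669)·3 + 0.5669·(-2) = -2.6458; q_2·c_3 = (-0.1879)·1 + (-0.7370)·(-4) + (-0.1879)·3 + (-0.6214)·(-2) = 3.4395.
u_3 = c_3 + 2.6458·q_1 − 3.4395·q_2 = (0.1462, -1.9649, 2.1462, 1.6374).
‖u_3‖ = 3.3421, so q_3 = (0.0437, -0.5879, 0.6422, 0.4899).
Qᵀb = (1.5119, -0.1734, -3.1129).
Back-substitute: x_3 = -3.1129/3.3421 = -0.9314.
x_2 = (-0.1734 − 3.4395·(-0.9314))/2.4713 = 1.2262.
x_1 = (1.5119 + 4.3466·1.2262 + 2.6458·(-0.9314))/5.2915 = 0.8272.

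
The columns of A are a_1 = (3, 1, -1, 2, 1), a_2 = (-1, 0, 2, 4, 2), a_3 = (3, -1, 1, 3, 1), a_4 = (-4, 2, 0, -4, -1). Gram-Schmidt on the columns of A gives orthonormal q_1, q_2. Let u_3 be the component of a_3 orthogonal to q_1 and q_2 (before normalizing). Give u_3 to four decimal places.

q_1 = a_1/‖a_1‖ = (3, 1, -1, 2, 1)/4.0000 = (0.7500, 0.2500, -0.2500, 0.5000, 0.2500).
r_{12} = q_1·a_2 = 1.2500.
u_2 = a_2 − 1.2500·q_1 = (-1.9375, -0.3125, 2.3125, 3.3750, 1.6875).
‖u_2‖ = 4.8412, so q_2 = (-0.4002, -0.0645, 0.4777, 0.6971, 0.3486).
r_{13} = q_1·a_3 = 3.5000; r_{23} = q_2·a_3 = 1.7816.
u_3 = a_3 − 3.5000·q_1 − 1.7816·q_2 = (1.0880, -1.7600, 1.0240, 0.0080, -0.4960).

u_3 = (1.0880, -1.7600, 1.0240, 0.0080, -0.4960)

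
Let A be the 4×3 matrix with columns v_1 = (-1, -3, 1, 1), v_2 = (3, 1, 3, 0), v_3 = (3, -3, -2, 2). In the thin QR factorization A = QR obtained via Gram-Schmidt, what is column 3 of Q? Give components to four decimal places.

q_3 = (0.6845, -0.3179, -0.5785, 0.3093)

v_1 = (-1, -3, 1, 1); ‖v_1‖ = 3.4641, so q_1 = (-0.2887, -0.8660, 0.2887, 0.2887).
q_1·v_2 = (-0.2887)·3 + (-0.8660)·1 + 0.2887·3 + 0.2887·0 = -0.8660.
u_2 = v_2 + 0.8660·q_1 = (2.7500, 0.2500, 3.2500, 0.2500).
‖u_2‖ = 4.2720, so q_2 = (0.6437, 0.0585, 0.7608, 0.0585).
q_1·v_3 = (-0.2887)·3 + (-0.8660)·(-3) + 0.2887·(-2) + 0.2887·2 = 1.7321; q_2·v_3 = 0.6437·3 + 0.0585·(-3) + 0.7608·(-2) + 0.0585·2 = 0.3511.
u_3 = v_3 − 1.7321·q_1 − 0.3511·q_2 = (3.2740, -1.5205, -2.7671, 1.4795).
‖u_3‖ = 4.7830, so q_3 = (0.6845, -0.3179, -0.5785, 0.3093).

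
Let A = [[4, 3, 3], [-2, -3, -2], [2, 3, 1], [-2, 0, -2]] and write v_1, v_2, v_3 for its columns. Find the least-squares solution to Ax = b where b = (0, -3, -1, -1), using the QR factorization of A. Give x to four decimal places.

x = (-3.5000, 0.6667, 4.0000)

q_1 = v_1/‖v_1‖ = (4, -2, 2, -2)/5.2915 = (0.7559, -0.3780, 0.3780, -0.3780).
r_{12} = q_1·v_2 = 4.5356.
u_2 = v_2 − 4.5356·q_1 = (-0.4286, -1.2857, 1.2857, 1.7143).
‖u_2‖ = 2.5355, so q_2 = (-0.1690, -0.5071, 0.5071, 0.6761).
r_{13} = q_1·v_3 = 4.1576; r_{23} = q_2·v_3 = -0.3381.
u_3 = v_3 − 4.1576·q_1 + 0.3381·q_2 = (-0.2000, -0.6000, -0.4000, -0.2000).
‖u_3‖ = 0.7746, so q_3 = (-0.2582, -0.7746, -0.5164, -0.2582).
Qᵀb = (1.1339, 0.3381, 3.0984).
Back-substitute: x_3 = 3.0984/0.7746 = 4.0000.
x_2 = (0.3381 + 0.3381·4.0000)/2.5355 = 0.6667.
x_1 = (1.1339 − 4.5356·0.6667 − 4.1576·4.0000)/5.2915 = -3.5000.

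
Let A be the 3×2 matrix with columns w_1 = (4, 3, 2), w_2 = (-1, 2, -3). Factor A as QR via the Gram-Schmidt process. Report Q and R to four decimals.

Q = [[0.7428, -0.1222], [0.5571, 0.6582], [0.3714, -0.7428]], R = [[5.3852, -0.7428], [0.0000, 3.6672]]

w_1 = (4, 3, 2); ‖w_1‖ = 5.3852, so e_1 = (0.7428, 0.5571, 0.3714).
e_1·w_2 = 0.7428·(-1) + 0.5571·2 + 0.3714·(-3) = -0.7428.
u_2 = w_2 + 0.7428·e_1 = (-0.4483, 2.4138, -2.7241).
‖u_2‖ = 3.6672, so e_2 = (-0.1222, 0.6582, -0.7428).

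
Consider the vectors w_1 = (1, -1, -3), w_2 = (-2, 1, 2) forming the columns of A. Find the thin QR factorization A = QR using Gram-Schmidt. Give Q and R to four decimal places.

Q = [[0.3015, -0.9239], [-0.3015, 0.1421], [-0.9045, -0.3553]], R = [[3.3166, -2.7136], [0.0000, 1.2792]]

q_1 = w_1/‖w_1‖ = (1, -1, -3)/3.3166 = (0.3015, -0.3015, -0.9045).
r_{12} = q_1·w_2 = -2.7136.
u_2 = w_2 + 2.7136·q_1 = (-1.1818, 0.1818, -0.4545).
‖u_2‖ = 1.2792, so q_2 = (-0.9239, 0.1421, -0.3553).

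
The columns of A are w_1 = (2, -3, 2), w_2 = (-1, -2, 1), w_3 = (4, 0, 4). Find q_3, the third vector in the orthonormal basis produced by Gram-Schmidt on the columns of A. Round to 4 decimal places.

w_1 = (2, -3, 2); ‖w_1‖ = 4.1231, so q_1 = (0.4851, -0.7276, 0.4851).
q_1·w_2 = 0.4851·(-1) + (-0.7276)·(-2) + 0.4851·1 = 1.4552.
u_2 = w_2 − 1.4552·q_1 = (-1.7059, -0.9412, 0.2941).
‖u_2‖ = 1.9704, so q_2 = (-0.8658, -0.4777, 0.1493).
q_1·w_3 = 0.4851·4 + (-0.7276)·0 + 0.4851·4 = 3.8806; q_2·w_3 = (-0.8658)·4 + (-0.4777)·0 + 0.1493·4 = -2.8660.
u_3 = w_3 − 3.8806·q_1 + 2.8660·q_2 = (-0.3636, 1.4545, 2.5455).
‖u_3‖ = 2.9542, so q_3 = (-0.1231, 0.4924, 0.8616).

q_3 = (-0.1231, 0.4924, 0.8616)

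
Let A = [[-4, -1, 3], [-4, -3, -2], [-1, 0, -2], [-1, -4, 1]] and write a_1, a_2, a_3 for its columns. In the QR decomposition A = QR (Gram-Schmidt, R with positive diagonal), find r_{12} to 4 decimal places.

r_{12} = 3.4300

a_1 = (-4, -4, -1, -1); ‖a_1‖ = 5.8310, so e_1 = (-0.6860, -0.6860, -0.1715, -0.1715).
r_{12} = e_1·a_2 = 3.4300.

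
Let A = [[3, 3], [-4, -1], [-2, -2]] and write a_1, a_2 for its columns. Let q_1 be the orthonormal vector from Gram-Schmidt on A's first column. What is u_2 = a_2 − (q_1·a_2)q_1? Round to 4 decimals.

u_2 = (1.2414, 1.3448, -0.8276)

q_1 = a_1/‖a_1‖ = (3, -4, -2)/5.3852 = (0.5571, -0.7428, -0.3714).
r_{12} = q_1·a_2 = 3.1568.
u_2 = a_2 − 3.1568·q_1 = (1.2414, 1.3448, -0.8276).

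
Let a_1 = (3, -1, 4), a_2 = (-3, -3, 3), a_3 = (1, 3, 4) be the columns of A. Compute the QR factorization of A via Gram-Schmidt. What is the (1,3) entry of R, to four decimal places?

r_{13} = 3.1379

a_1 = (3, -1, 4); ‖a_1‖ = 5.0990, so q_1 = (0.5883, -0.1961, 0.7845).
r_{13} = q_1·a_3 = 3.1379.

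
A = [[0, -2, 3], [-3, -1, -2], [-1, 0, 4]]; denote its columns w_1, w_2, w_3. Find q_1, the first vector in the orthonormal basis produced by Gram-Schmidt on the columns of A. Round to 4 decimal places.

q_1 = (0.0000, -0.9487, -0.3162)

q_1 = w_1/‖w_1‖ = (0, -3, -1)/3.1623 = (0.0000, -0.9487, -0.3162).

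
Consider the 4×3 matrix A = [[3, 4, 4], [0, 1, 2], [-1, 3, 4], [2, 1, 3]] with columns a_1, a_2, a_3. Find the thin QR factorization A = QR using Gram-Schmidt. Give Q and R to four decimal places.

Q = [[0.8018, 0.3834, -0.4501], [0.0000, 0.2334, 0.3723], [-0.2673, 0.8836, 0.2151], [0.5345, -0.1334, 0.7826]], R = [[3.7417, 2.9399, 3.7417], [0.0000, 4.2845, 5.1348], [0.0000, 0.0000, 2.1527]]

a_1 = (3, 0, -1, 2); ‖a_1‖ = 3.7417, so e_1 = (0.8018, 0.0000, -0.2673, 0.5345).
e_1·a_2 = 0.8018·4 + 0.0000·1 + (-0.2673)·3 + 0.5345·1 = 2.9399.
u_2 = a_2 − 2.9399·e_1 = (1.6429, 1.0000, 3.7857, -0.5714).
‖u_2‖ = 4.2845, so e_2 = (0.3834, 0.2334, 0.8836, -0.1334).
e_1·a_3 = 0.8018·4 + 0.0000·2 + (-0.2673)·4 + 0.5345·3 = 3.7417; e_2·a_3 = 0.3834·4 + 0.2334·2 + 0.8836·4 + (-0.1334)·3 = 5.1348.
u_3 = a_3 − 3.7417·e_1 − 5.1348·e_2 = (-0.9689, 0.8016, 0.4630, 1.6848).
‖u_3‖ = 2.1527, so e_3 = (-0.4501, 0.3723, 0.2151, 0.7826).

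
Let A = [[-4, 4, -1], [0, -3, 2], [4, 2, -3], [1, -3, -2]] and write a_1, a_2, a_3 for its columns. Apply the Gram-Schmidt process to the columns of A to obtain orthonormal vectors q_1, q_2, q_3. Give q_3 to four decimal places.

q_1 = a_1/‖a_1‖ = (-4, 0, 4, 1)/5.7446 = (-0.6963, 0.0000, 0.6963, 0.1741).
r_{12} = q_1·a_2 = -1.9149.
u_2 = a_2 + 1.9149·q_1 = (2.6667, -3.0000, 3.3333, -2.6667).
‖u_2‖ = 5.8595, so q_2 = (0.4551, -0.5120, 0.5689, -0.4551).
r_{13} = q_1·a_3 = -1.7408; r_{23} = q_2·a_3 = -2.2755.
u_3 = a_3 + 1.7408·q_1 + 2.2755·q_2 = (-1.1765, 0.8350, -0.4934, -2.7326).
‖u_3‖ = 3.1292, so q_3 = (-0.3760, 0.2668, -0.1577, -0.8733).

q_3 = (-0.3760, 0.2668, -0.1577, -0.8733)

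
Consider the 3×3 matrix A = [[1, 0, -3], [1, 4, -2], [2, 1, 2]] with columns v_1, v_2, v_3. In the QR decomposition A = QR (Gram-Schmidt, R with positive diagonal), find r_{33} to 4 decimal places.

r_{33} = 3.8158

v_1 = (1, 1, 2); ‖v_1‖ = 2.4495, so e_1 = (0.4082, 0.4082, 0.8165).
e_1·v_2 = 0.4082·0 + 0.4082·4 + 0.8165·1 = 2.4495.
u_2 = v_2 − 2.4495·e_1 = (-1.0000, 3.0000, -1.0000).
‖u_2‖ = 3.3166, so e_2 = (-0.3015, 0.9045, -0.3015).
e_1·v_3 = 0.4082·(-3) + 0.4082·(-2) + 0.8165·2 = -0.4082; e_2·v_3 = (-0.3015)·(-3) + 0.9045·(-2) + (-0.3015)·2 = -1.5076.
u_3 = v_3 + 0.4082·e_1 + 1.5076·e_2 = (-3.2879, -0.4697, 1.8788).
r_{33} = ‖u_3‖ = 3.8158.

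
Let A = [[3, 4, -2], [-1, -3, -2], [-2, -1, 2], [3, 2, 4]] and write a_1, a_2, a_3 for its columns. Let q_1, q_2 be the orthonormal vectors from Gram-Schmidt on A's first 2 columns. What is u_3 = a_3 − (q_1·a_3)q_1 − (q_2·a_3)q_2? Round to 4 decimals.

a_1 = (3, -1, -2, 3); ‖a_1‖ = 4.7958, so q_1 = (0.6255, -0.2085, -0.4170, 0.6255).
q_1·a_2 = 0.6255·4 + (-0.2085)·(-3) + (-0.4170)·(-1) + 0.6255·2 = 4.7958.
u_2 = a_2 − 4.7958·q_1 = (1.0000, -2.0000, 1.0000, -1.0000).
‖u_2‖ = 2.6458, so q_2 = (0.3780, -0.7559, 0.3780, -0.3780).
q_1·a_3 = 0.6255·(-2) + (-0.2085)·(-2) + (-0.4170)·2 + 0.6255·4 = 0.8341; q_2·a_3 = 0.3780·(-2) + (-0.7559)·(-2) + 0.3780·2 + (-0.3780)·4 = 0.0000.
u_3 = a_3 − 0.8341·q_1 + 0.0000·q_2 = (-2.5217, -1.8261, 2.3478, 3.4783).

u_3 = (-2.5217, -1.8261, 2.3478, 3.4783)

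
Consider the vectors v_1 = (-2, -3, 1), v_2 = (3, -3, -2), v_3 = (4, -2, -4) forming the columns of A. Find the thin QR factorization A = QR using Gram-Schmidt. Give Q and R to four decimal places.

Q = [[-0.5345, 0.6711, -0.5137], [-0.8018, -0.5949, 0.0571], [0.2673, -0.4423, -0.8561]], R = [[3.7417, 0.2673, -1.6036], [0.0000, 4.6828, 5.6438], [0.0000, 0.0000, 1.2556]]

v_1 = (-2, -3, 1); ‖v_1‖ = 3.7417, so e_1 = (-0.5345, -0.8018, 0.2673).
e_1·v_2 = (-0.5345)·3 + (-0.8018)·(-3) + 0.2673·(-2) = 0.2673.
u_2 = v_2 − 0.2673·e_1 = (3.1429, -2.7857, -2.0714).
‖u_2‖ = 4.6828, so e_2 = (0.6711, -0.5949, -0.4423).
e_1·v_3 = (-0.5345)·4 + (-0.8018)·(-2) + 0.2673·(-4) = -1.6036; e_2·v_3 = 0.6711·4 + (-0.5949)·(-2) + (-0.4423)·(-4) = 5.6438.
u_3 = v_3 + 1.6036·e_1 − 5.6438·e_2 = (-0.6450, 0.0717, -1.0749).
‖u_3‖ = 1.2556, so e_3 = (-0.5137, 0.0571, -0.8561).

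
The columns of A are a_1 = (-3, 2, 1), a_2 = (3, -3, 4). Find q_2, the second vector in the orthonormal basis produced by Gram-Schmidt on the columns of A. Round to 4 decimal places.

q_2 = (0.1277, -0.2837, 0.9504)

q_1 = a_1/‖a_1‖ = (-3, 2, 1)/3.7417 = (-0.8018, 0.5345, 0.2673).
r_{12} = q_1·a_2 = -2.9399.
u_2 = a_2 + 2.9399·q_1 = (0.6429, -1.4286, 4.7857).
‖u_2‖ = 5.0356, so q_2 = (0.1277, -0.2837, 0.9504).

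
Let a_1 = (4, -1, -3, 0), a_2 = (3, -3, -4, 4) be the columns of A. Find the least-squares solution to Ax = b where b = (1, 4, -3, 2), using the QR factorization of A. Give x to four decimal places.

x = (0.2680, 0.0753)

a_1 = (4, -1, -3, 0); ‖a_1‖ = 5.0990, so q_1 = (0.7845, -0.1961, -0.5883, 0.0000).
q_1·a_2 = 0.7845·3 + (-0.1961)·(-3) + (-0.5883)·(-4) + 0.0000·4 = 5.2951.
u_2 = a_2 − 5.2951·q_1 = (-1.1538, -1.9615, -0.8846, 4.0000).
‖u_2‖ = 4.6863, so q_2 = (-0.2462, -0.4186, -0.1888, 0.8535).
Qᵀb = (1.7650, 0.3529).
Back-substitute: x_2 = 0.3529/4.6863 = 0.0753.
x_1 = (1.7650 − 5.2951·0.0753)/5.0990 = 0.2680.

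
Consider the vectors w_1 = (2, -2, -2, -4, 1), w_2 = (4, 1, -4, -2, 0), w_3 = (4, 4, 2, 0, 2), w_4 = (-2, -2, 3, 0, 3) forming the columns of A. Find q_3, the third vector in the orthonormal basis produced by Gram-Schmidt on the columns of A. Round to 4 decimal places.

q_3 = (0.4474, 0.3936, 0.6326, -0.1736, 0.4633)

q_1 = w_1/‖w_1‖ = (2, -2, -2, -4, 1)/5.3852 = (0.3714, -0.3714, -0.3714, -0.7428, 0.1857).
r_{12} = q_1·w_2 = 4.0853.
u_2 = w_2 − 4.0853·q_1 = (2.4828, 2.5172, -2.4828, 1.0345, -0.7586).
‖u_2‖ = 4.5067, so q_2 = (0.5509, 0.5586, -0.5509, 0.2295, -0.1683).
r_{13} = q_1·w_3 = -0.3714; r_{23} = q_2·w_3 = 2.9994.
u_3 = w_3 + 0.3714·q_1 − 2.9994·q_2 = (2.4856, 2.1868, 3.5144, -0.9643, 2.5739).
‖u_3‖ = 5.5557, so q_3 = (0.4474, 0.3936, 0.6326, -0.1736, 0.4633).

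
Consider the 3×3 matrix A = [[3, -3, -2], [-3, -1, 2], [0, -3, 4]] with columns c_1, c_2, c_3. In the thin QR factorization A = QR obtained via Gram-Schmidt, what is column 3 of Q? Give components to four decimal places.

c_1 = (3, -3, 0); ‖c_1‖ = 4.2426, so q_1 = (0.7071, -0.7071, 0.0000).
q_1·c_2 = 0.7071·(-3) + (-0.7071)·(-1) + 0.0000·(-3) = -1.4142.
u_2 = c_2 + 1.4142·q_1 = (-2.0000, -2.0000, -3.0000).
‖u_2‖ = 4.1231, so q_2 = (-0.4851, -0.4851, -0.7276).
q_1·c_3 = 0.7071·(-2) + (-0.7071)·2 + 0.0000·4 = -2.8284; q_2·c_3 = (-0.4851)·(-2) + (-0.4851)·2 + (-0.7276)·4 = -2.9104.
u_3 = c_3 + 2.8284·q_1 + 2.9104·q_2 = (-1.4118, -1.4118, 1.8824).
‖u_3‖ = 2.7440, so q_3 = (-0.5145, -0.5145, 0.6860).

q_3 = (-0.5145, -0.5145, 0.6860)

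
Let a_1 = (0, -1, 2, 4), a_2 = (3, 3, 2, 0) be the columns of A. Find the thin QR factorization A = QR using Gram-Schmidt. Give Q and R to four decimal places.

Q = [[0.0000, 0.6403], [-0.2182, 0.6505], [0.4364, 0.4065], [0.8729, -0.0407]], R = [[4.5826, 0.2182], [0.0000, 4.6853]]

e_1 = a_1/‖a_1‖ = (0, -1, 2, 4)/4.5826 = (0.0000, -0.2182, 0.4364, 0.8729).
r_{12} = e_1·a_2 = 0.2182.
u_2 = a_2 − 0.2182·e_1 = (3.0000, 3.0476, 1.9048, -0.1905).
‖u_2‖ = 4.6853, so e_2 = (0.6403, 0.6505, 0.4065, -0.0407).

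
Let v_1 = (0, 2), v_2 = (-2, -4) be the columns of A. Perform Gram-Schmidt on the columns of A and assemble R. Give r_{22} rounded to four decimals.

r_{22} = 2.0000

q_1 = v_1/‖v_1‖ = (0, 2)/2.0000 = (0.0000, 1.0000).
r_{12} = q_1·v_2 = -4.0000.
u_2 = v_2 + 4.0000·q_1 = (-2.0000, 0.0000).
r_{22} = ‖u_2‖ = 2.0000.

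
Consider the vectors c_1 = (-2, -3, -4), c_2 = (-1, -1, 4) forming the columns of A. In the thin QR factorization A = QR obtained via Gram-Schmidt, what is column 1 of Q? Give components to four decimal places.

e_1 = (-0.3714, -0.5571, -0.7428)

e_1 = c_1/‖c_1‖ = (-2, -3, -4)/5.3852 = (-0.3714, -0.5571, -0.7428).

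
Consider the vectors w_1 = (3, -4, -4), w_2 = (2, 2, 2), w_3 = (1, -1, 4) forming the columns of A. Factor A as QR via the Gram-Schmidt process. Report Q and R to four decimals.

w_1 = (3, -4, -4); ‖w_1‖ = 6.4031, so q_1 = (0.4685, -0.6247, -0.6247).
q_1·w_2 = 0.4685·2 + (-0.6247)·2 + (-0.6247)·2 = -1.5617.
u_2 = w_2 + 1.5617·q_1 = (2.7317, 1.0244, 1.0244).
‖u_2‖ = 3.0921, so q_2 = (0.8835, 0.3313, 0.3313).
q_1·w_3 = 0.4685·1 + (-0.6247)·(-1) + (-0.6247)·4 = -1.4056; q_2·w_3 = 0.8835·1 + 0.3313·(-1) + 0.3313·4 = 1.8773.
u_3 = w_3 + 1.4056·q_1 − 1.8773·q_2 = (0.0000, -2.5000, 2.5000).
‖u_3‖ = 3.5355, so q_3 = (0.0000, -0.7071, 0.7071).

Q = [[0.4685, 0.8835, 0.0000], [-0.6247, 0.3313, -0.7071], [-0.6247, 0.3313, 0.7071]], R = [[6.4031, -1.5617, -1.4056], [0.0000, 3.0921, 1.8773], [0.0000, 0.0000, 3.5355]]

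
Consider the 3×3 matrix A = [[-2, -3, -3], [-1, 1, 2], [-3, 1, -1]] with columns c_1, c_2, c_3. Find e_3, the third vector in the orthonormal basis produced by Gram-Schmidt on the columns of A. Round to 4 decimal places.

e_3 = (0.1633, 0.8981, -0.4082)

e_1 = c_1/‖c_1‖ = (-2, -1, -3)/3.7417 = (-0.5345, -0.2673, -0.8018).
r_{12} = e_1·c_2 = 0.5345.
u_2 = c_2 − 0.5345·e_1 = (-2.7143, 1.1429, 1.4286).
‖u_2‖ = 3.2733, so e_2 = (-0.8292, 0.3491, 0.4364).
r_{13} = e_1·c_3 = 1.8708; r_{23} = e_2·c_3 = 2.7495.
u_3 = c_3 − 1.8708·e_1 − 2.7495·e_2 = (0.2800, 1.5400, -0.7000).
‖u_3‖ = 1.7146, so e_3 = (0.1633, 0.8981, -0.4082).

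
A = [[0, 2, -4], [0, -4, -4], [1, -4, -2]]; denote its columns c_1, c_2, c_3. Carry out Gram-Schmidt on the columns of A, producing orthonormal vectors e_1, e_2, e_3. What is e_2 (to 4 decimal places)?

c_1 = (0, 0, 1); ‖c_1‖ = 1.0000, so e_1 = (0.0000, 0.0000, 1.0000).
e_1·c_2 = 0.0000·2 + 0.0000·(-4) + 1.0000·(-4) = -4.0000.
u_2 = c_2 + 4.0000·e_1 = (2.0000, -4.0000, 0.0000).
‖u_2‖ = 4.4721, so e_2 = (0.4472, -0.8944, 0.0000).

e_2 = (0.4472, -0.8944, 0.0000)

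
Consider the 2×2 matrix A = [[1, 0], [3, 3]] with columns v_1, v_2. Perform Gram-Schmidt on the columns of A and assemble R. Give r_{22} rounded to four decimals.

r_{22} = 0.9487

e_1 = v_1/‖v_1‖ = (1, 3)/3.1623 = (0.3162, 0.9487).
r_{12} = e_1·v_2 = 2.8460.
u_2 = v_2 − 2.8460·e_1 = (-0.9000, 0.3000).
r_{22} = ‖u_2‖ = 0.9487.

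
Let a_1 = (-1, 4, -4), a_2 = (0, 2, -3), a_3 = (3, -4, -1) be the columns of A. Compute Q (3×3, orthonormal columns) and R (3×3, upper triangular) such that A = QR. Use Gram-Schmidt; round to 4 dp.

a_1 = (-1, 4, -4); ‖a_1‖ = 5.7446, so e_1 = (-0.1741, 0.6963, -0.6963).
e_1·a_2 = (-0.1741)·0 + 0.6963·2 + (-0.6963)·(-3) = 3.4816.
u_2 = a_2 − 3.4816·e_1 = (0.6061, -0.4242, -0.5758).
‖u_2‖ = 0.9374, so e_2 = (0.6465, -0.4526, -0.6142).
e_1·a_3 = (-0.1741)·3 + 0.6963·(-4) + (-0.6963)·(-1) = -2.6112; e_2·a_3 = 0.6465·3 + (-0.4526)·(-4) + (-0.6142)·(-1) = 4.3639.
u_3 = a_3 + 2.6112·e_1 − 4.3639·e_2 = (-0.2759, -0.2069, -0.1379).
‖u_3‖ = 0.3714, so e_3 = (-0.7428, -0.5571, -0.3714).

Q = [[-0.1741, 0.6465, -0.7428], [0.6963, -0.4526, -0.5571], [-0.6963, -0.6142, -0.3714]], R = [[5.7446, 3.4816, -2.6112], [0.0000, 0.9374, 4.3639], [0.0000, 0.0000, 0.3714]]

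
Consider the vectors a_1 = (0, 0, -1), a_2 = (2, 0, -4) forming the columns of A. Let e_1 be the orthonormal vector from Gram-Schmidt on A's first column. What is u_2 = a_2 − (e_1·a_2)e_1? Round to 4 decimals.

a_1 = (0, 0, -1); ‖a_1‖ = 1.0000, so e_1 = (0.0000, 0.0000, -1.0000).
e_1·a_2 = 0.0000·2 + 0.0000·0 + (-1.0000)·(-4) = 4.0000.
u_2 = a_2 − 4.0000·e_1 = (2.0000, 0.0000, 0.0000).

u_2 = (2.0000, 0.0000, 0.0000)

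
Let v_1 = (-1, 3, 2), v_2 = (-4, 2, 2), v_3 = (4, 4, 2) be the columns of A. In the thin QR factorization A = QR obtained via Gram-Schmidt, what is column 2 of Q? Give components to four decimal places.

e_1 = v_1/‖v_1‖ = (-1, 3, 2)/3.7417 = (-0.2673, 0.8018, 0.5345).
r_{12} = e_1·v_2 = 3.7417.
u_2 = v_2 − 3.7417·e_1 = (-3.0000, -1.0000, 0.0000).
‖u_2‖ = 3.1623, so e_2 = (-0.9487, -0.3162, 0.0000).

e_2 = (-0.9487, -0.3162, 0.0000)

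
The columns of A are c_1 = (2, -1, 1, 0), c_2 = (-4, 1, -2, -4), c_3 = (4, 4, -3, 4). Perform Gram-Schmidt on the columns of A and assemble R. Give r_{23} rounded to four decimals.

c_1 = (2, -1, 1, 0); ‖c_1‖ = 2.4495, so q_1 = (0.8165, -0.4082, 0.4082, 0.0000).
q_1·c_2 = 0.8165·(-4) + (-0.4082)·1 + 0.4082·(-2) + 0.0000·(-4) = -4.4907.
u_2 = c_2 + 4.4907·q_1 = (-0.3333, -0.8333, -0.1667, -4.0000).
‖u_2‖ = 4.1028, so q_2 = (-0.0812, -0.2031, -0.0406, -0.9749).
r_{23} = q_2·c_3 = -4.9153.

r_{23} = -4.9153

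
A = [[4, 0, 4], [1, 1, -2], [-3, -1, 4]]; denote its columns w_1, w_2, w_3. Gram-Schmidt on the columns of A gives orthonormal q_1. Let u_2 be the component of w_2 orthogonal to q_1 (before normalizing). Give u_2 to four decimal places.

u_2 = (-0.6154, 0.8462, -0.5385)

w_1 = (4, 1, -3); ‖w_1‖ = 5.0990, so q_1 = (0.7845, 0.1961, -0.5883).
q_1·w_2 = 0.7845·0 + 0.1961·1 + (-0.5883)·(-1) = 0.7845.
u_2 = w_2 − 0.7845·q_1 = (-0.6154, 0.8462, -0.5385).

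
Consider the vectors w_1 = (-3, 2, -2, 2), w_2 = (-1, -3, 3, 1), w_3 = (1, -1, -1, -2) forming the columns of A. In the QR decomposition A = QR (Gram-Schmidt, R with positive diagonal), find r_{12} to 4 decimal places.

w_1 = (-3, 2, -2, 2); ‖w_1‖ = 4.5826, so e_1 = (-0.6547, 0.4364, -0.4364, 0.4364).
r_{12} = e_1·w_2 = -1.5275.

r_{12} = -1.5275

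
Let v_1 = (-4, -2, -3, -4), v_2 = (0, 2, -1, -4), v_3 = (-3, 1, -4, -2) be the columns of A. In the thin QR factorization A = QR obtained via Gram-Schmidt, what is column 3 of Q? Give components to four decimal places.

v_1 = (-4, -2, -3, -4); ‖v_1‖ = 6.7082, so e_1 = (-0.5963, -0.2981, -0.4472, -0.5963).
e_1·v_2 = (-0.5963)·0 + (-0.2981)·2 + (-0.4472)·(-1) + (-0.5963)·(-4) = 2.2361.
u_2 = v_2 − 2.2361·e_1 = (1.3333, 2.6667, 0.0000, -2.6667).
‖u_2‖ = 4.0000, so e_2 = (0.3333, 0.6667, 0.0000, -0.6667).
e_1·v_3 = (-0.5963)·(-3) + (-0.2981)·1 + (-0.4472)·(-4) + (-0.5963)·(-2) = 4.4721; e_2·v_3 = 0.3333·(-3) + 0.6667·1 + 0.0000·(-4) + (-0.6667)·(-2) = 1.0000.
u_3 = v_3 − 4.4721·e_1 − 1.0000·e_2 = (-0.6667, 1.6667, -2.0000, 1.3333).
‖u_3‖ = 3.0000, so e_3 = (-0.2222, 0.5556, -0.6667, 0.4444).

e_3 = (-0.2222, 0.5556, -0.6667, 0.4444)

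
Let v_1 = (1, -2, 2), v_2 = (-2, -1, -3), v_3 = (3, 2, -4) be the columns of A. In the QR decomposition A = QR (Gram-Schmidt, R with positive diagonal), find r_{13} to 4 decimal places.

q_1 = v_1/‖v_1‖ = (1, -2, 2)/3.0000 = (0.3333, -0.6667, 0.6667).
r_{13} = q_1·v_3 = -3.0000.

r_{13} = -3.0000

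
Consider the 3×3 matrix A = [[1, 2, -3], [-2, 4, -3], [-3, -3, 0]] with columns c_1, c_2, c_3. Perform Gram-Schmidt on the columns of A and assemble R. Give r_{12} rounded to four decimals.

r_{12} = 0.8018

q_1 = c_1/‖c_1‖ = (1, -2, -3)/3.7417 = (0.2673, -0.5345, -0.8018).
r_{12} = q_1·c_2 = 0.8018.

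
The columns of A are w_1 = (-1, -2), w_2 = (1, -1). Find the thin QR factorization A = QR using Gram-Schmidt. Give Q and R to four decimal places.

w_1 = (-1, -2); ‖w_1‖ = 2.2361, so e_1 = (-0.4472, -0.8944).
e_1·w_2 = (-0.4472)·1 + (-0.8944)·(-1) = 0.4472.
u_2 = w_2 − 0.4472·e_1 = (1.2000, -0.6000).
‖u_2‖ = 1.3416, so e_2 = (0.8944, -0.4472).

Q = [[-0.4472, 0.8944], [-0.8944, -0.4472]], R = [[2.2361, 0.4472], [0.0000, 1.3416]]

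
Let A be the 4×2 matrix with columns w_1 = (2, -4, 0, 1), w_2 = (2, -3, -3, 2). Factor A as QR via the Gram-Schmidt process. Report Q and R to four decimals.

Q = [[0.4364, 0.0879], [-0.8729, 0.1318], [0.0000, -0.9227], [0.2182, 0.3515]], R = [[4.5826, 3.9279], [0.0000, 3.2514]]

e_1 = w_1/‖w_1‖ = (2, -4, 0, 1)/4.5826 = (0.4364, -0.8729, 0.0000, 0.2182).
r_{12} = e_1·w_2 = 3.9279.
u_2 = w_2 − 3.9279·e_1 = (0.2857, 0.4286, -3.0000, 1.1429).
‖u_2‖ = 3.2514, so e_2 = (0.0879, 0.1318, -0.9227, 0.3515).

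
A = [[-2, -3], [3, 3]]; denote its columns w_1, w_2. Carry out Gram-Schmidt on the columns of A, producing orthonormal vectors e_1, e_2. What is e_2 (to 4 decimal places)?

e_1 = w_1/‖w_1‖ = (-2, 3)/3.6056 = (-0.5547, 0.8321).
r_{12} = e_1·w_2 = 4.1603.
u_2 = w_2 − 4.1603·e_1 = (-0.6923, -0.4615).
‖u_2‖ = 0.8321, so e_2 = (-0.8321, -0.5547).

e_2 = (-0.8321, -0.5547)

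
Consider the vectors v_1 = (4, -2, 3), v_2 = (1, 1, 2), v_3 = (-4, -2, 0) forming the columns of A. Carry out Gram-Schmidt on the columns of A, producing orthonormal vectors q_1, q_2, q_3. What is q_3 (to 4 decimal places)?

v_1 = (4, -2, 3); ‖v_1‖ = 5.3852, so q_1 = (0.7428, -0.3714, 0.5571).
q_1·v_2 = 0.7428·1 + (-0.3714)·1 + 0.5571·2 = 1.4856.
u_2 = v_2 − 1.4856·q_1 = (-0.1034, 1.5517, 1.1724).
‖u_2‖ = 1.9476, so q_2 = (-0.0531, 0.7967, 0.6020).
q_1·v_3 = 0.7428·(-4) + (-0.3714)·(-2) + 0.5571·0 = -2.2283; q_2·v_3 = (-0.0531)·(-4) + 0.7967·(-2) + 0.6020·0 = -1.3810.
u_3 = v_3 + 2.2283·q_1 + 1.3810·q_2 = (-2.4182, -1.7273, 2.0727).
‖u_3‖ = 3.6232, so q_3 = (-0.6674, -0.4767, 0.5721).

q_3 = (-0.6674, -0.4767, 0.5721)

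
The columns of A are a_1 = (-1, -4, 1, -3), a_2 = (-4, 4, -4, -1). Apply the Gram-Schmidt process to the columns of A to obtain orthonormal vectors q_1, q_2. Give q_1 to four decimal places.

q_1 = (-0.1925, -0.7698, 0.1925, -0.5774)

a_1 = (-1, -4, 1, -3); ‖a_1‖ = 5.1962, so q_1 = (-0.1925, -0.7698, 0.1925, -0.5774).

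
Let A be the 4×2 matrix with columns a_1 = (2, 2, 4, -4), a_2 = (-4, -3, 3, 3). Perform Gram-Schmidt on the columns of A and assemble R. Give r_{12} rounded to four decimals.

r_{12} = -2.2136

a_1 = (2, 2, 4, -4); ‖a_1‖ = 6.3246, so q_1 = (0.3162, 0.3162, 0.6325, -0.6325).
r_{12} = q_1·a_2 = -2.2136.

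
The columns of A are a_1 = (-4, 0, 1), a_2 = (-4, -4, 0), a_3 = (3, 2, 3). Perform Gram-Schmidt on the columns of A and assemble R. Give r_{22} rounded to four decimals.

r_{22} = 4.1160

a_1 = (-4, 0, 1); ‖a_1‖ = 4.1231, so e_1 = (-0.9701, 0.0000, 0.2425).
e_1·a_2 = (-0.9701)·(-4) + 0.0000·(-4) + 0.2425·0 = 3.8806.
u_2 = a_2 − 3.8806·e_1 = (-0.2353, -4.0000, -0.9412).
r_{22} = ‖u_2‖ = 4.1160.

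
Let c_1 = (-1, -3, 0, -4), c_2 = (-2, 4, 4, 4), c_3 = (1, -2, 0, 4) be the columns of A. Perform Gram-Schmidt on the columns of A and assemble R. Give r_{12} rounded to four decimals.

c_1 = (-1, -3, 0, -4); ‖c_1‖ = 5.0990, so q_1 = (-0.1961, -0.5883, 0.0000, -0.7845).
r_{12} = q_1·c_2 = -5.0990.

r_{12} = -5.0990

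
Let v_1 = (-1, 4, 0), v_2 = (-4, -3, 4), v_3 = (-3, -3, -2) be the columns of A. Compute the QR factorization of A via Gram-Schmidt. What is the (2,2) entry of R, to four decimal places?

v_1 = (-1, 4, 0); ‖v_1‖ = 4.1231, so e_1 = (-0.2425, 0.9701, 0.0000).
e_1·v_2 = (-0.2425)·(-4) + 0.9701·(-3) + 0.0000·4 = -1.9403.
u_2 = v_2 + 1.9403·e_1 = (-4.4706, -1.1176, 4.0000).
r_{22} = ‖u_2‖ = 6.1021.

r_{22} = 6.1021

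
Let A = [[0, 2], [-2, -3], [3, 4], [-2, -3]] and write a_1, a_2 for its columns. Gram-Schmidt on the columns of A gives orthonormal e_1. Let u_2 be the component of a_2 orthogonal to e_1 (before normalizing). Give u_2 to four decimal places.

a_1 = (0, -2, 3, -2); ‖a_1‖ = 4.1231, so e_1 = (0.0000, -0.4851, 0.7276, -0.4851).
e_1·a_2 = 0.0000·2 + (-0.4851)·(-3) + 0.7276·4 + (-0.4851)·(-3) = 5.8209.
u_2 = a_2 − 5.8209·e_1 = (2.0000, -0.1765, -0.2353, -0.1765).

u_2 = (2.0000, -0.1765, -0.2353, -0.1765)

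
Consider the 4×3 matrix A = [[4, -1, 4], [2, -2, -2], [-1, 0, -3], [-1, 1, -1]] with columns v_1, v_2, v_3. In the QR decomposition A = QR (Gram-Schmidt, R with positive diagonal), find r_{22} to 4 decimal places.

r_{22} = 1.5226

v_1 = (4, 2, -1, -1); ‖v_1‖ = 4.6904, so e_1 = (0.8528, 0.4264, -0.2132, -0.2132).
e_1·v_2 = 0.8528·(-1) + 0.4264·(-2) + (-0.2132)·0 + (-0.2132)·1 = -1.9188.
u_2 = v_2 + 1.9188·e_1 = (0.6364, -1.1818, -0.4091, 0.5909).
r_{22} = ‖u_2‖ = 1.5226.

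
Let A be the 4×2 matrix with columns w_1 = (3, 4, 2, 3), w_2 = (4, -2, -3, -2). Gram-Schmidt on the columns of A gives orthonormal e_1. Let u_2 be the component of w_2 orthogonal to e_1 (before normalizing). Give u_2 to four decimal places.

e_1 = w_1/‖w_1‖ = (3, 4, 2, 3)/6.1644 = (0.4867, 0.6489, 0.3244, 0.4867).
r_{12} = e_1·w_2 = -1.2978.
u_2 = w_2 + 1.2978·e_1 = (4.6316, -1.1579, -2.5789, -1.3684).

u_2 = (4.6316, -1.1579, -2.5789, -1.3684)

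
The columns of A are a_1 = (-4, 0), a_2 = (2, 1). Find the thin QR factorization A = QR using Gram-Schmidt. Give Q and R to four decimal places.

Q = [[-1.0000, 0.0000], [0.0000, 1.0000]], R = [[4.0000, -2.0000], [0.0000, 1.0000]]

q_1 = a_1/‖a_1‖ = (-4, 0)/4.0000 = (-1.0000, 0.0000).
r_{12} = q_1·a_2 = -2.0000.
u_2 = a_2 + 2.0000·q_1 = (0.0000, 1.0000).
‖u_2‖ = 1.0000, so q_2 = (0.0000, 1.0000).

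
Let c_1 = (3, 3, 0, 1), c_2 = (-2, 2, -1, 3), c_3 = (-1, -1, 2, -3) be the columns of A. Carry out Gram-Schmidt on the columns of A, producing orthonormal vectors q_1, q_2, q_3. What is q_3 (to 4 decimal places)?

q_3 = (-0.3969, 0.5352, 0.6197, -0.4148)

c_1 = (3, 3, 0, 1); ‖c_1‖ = 4.3589, so q_1 = (0.6882, 0.6882, 0.0000, 0.2294).
q_1·c_2 = 0.6882·(-2) + 0.6882·2 + 0.0000·(-1) + 0.2294·3 = 0.6882.
u_2 = c_2 − 0.6882·q_1 = (-2.4737, 1.5263, -1.0000, 2.8421).
‖u_2‖ = 4.1864, so q_2 = (-0.5909, 0.3646, -0.2389, 0.6789).
q_1·c_3 = 0.6882·(-1) + 0.6882·(-1) + 0.0000·2 + 0.2294·(-3) = -2.0647; q_2·c_3 = (-0.5909)·(-1) + 0.3646·(-1) + (-0.2389)·2 + 0.6789·(-3) = -2.2881.
u_3 = c_3 + 2.0647·q_1 + 2.2881·q_2 = (-0.9309, 1.2553, 1.4535, -0.9730).
‖u_3‖ = 2.3455, so q_3 = (-0.3969, 0.5352, 0.6197, -0.4148).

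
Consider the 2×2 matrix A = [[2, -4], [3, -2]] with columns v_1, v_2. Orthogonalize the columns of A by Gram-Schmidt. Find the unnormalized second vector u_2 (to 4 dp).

u_2 = (-1.8462, 1.2308)

q_1 = v_1/‖v_1‖ = (2, 3)/3.6056 = (0.5547, 0.8321).
r_{12} = q_1·v_2 = -3.8829.
u_2 = v_2 + 3.8829·q_1 = (-1.8462, 1.2308).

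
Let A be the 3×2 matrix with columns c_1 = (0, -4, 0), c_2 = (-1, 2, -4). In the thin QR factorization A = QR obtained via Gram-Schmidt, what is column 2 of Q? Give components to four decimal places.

c_1 = (0, -4, 0); ‖c_1‖ = 4.0000, so q_1 = (0.0000, -1.0000, 0.0000).
q_1·c_2 = 0.0000·(-1) + (-1.0000)·2 + 0.0000·(-4) = -2.0000.
u_2 = c_2 + 2.0000·q_1 = (-1.0000, 0.0000, -4.0000).
‖u_2‖ = 4.1231, so q_2 = (-0.2425, 0.0000, -0.9701).

q_2 = (-0.2425, 0.0000, -0.9701)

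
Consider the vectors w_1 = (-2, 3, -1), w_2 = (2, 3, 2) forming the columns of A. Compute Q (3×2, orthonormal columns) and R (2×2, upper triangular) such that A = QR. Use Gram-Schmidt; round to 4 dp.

e_1 = w_1/‖w_1‖ = (-2, 3, -1)/3.7417 = (-0.5345, 0.8018, -0.2673).
r_{12} = e_1·w_2 = 0.8018.
u_2 = w_2 − 0.8018·e_1 = (2.4286, 2.3571, 2.2143).
‖u_2‖ = 4.0444, so e_2 = (0.6005, 0.5828, 0.5475).

Q = [[-0.5345, 0.6005], [0.8018, 0.5828], [-0.2673, 0.5475]], R = [[3.7417, 0.8018], [0.0000, 4.0444]]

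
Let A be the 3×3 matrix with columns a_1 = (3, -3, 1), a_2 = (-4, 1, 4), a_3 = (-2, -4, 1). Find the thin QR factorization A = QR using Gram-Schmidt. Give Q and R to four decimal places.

Q = [[0.6882, -0.4385, -0.5779], [-0.6882, -0.1428, -0.7113], [0.2294, 0.8873, -0.4001]], R = [[4.3589, -2.5236, 1.6059], [0.0000, 5.1606, 2.3355], [0.0000, 0.0000, 3.6009]]

a_1 = (3, -3, 1); ‖a_1‖ = 4.3589, so q_1 = (0.6882, -0.6882, 0.2294).
q_1·a_2 = 0.6882·(-4) + (-0.6882)·1 + 0.2294·4 = -2.5236.
u_2 = a_2 + 2.5236·q_1 = (-2.2632, -0.7368, 4.5789).
‖u_2‖ = 5.1606, so q_2 = (-0.4385, -0.1428, 0.8873).
q_1·a_3 = 0.6882·(-2) + (-0.6882)·(-4) + 0.2294·1 = 1.6059; q_2·a_3 = (-0.4385)·(-2) + (-0.1428)·(-4) + 0.8873·1 = 2.3355.
u_3 = a_3 − 1.6059·q_1 − 2.3355·q_2 = (-2.0810, -2.5613, -1.4407).
‖u_3‖ = 3.6009, so q_3 = (-0.5779, -0.7113, -0.4001).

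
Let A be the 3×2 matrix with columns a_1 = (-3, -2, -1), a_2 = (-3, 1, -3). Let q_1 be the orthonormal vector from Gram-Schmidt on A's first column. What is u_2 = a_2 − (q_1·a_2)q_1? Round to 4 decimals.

u_2 = (-0.8571, 2.4286, -2.2857)

q_1 = a_1/‖a_1‖ = (-3, -2, -1)/3.7417 = (-0.8018, -0.5345, -0.2673).
r_{12} = q_1·a_2 = 2.6726.
u_2 = a_2 − 2.6726·q_1 = (-0.8571, 2.4286, -2.2857).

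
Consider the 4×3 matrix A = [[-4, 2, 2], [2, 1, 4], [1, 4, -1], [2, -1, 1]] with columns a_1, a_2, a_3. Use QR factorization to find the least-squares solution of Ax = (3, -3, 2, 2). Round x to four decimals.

x = (-0.4075, 0.3767, -0.3056)

a_1 = (-4, 2, 1, 2); ‖a_1‖ = 5.0000, so q_1 = (-0.8000, 0.4000, 0.2000, 0.4000).
q_1·a_2 = (-0.8000)·2 + 0.4000·1 + 0.2000·4 + 0.4000·(-1) = -0.8000.
u_2 = a_2 + 0.8000·q_1 = (1.3600, 1.3200, 4.1600, -0.6800).
‖u_2‖ = 4.6217, so q_2 = (0.2943, 0.2856, 0.9001, -0.1471).
q_1·a_3 = (-0.8000)·2 + 0.4000·4 + 0.2000·(-1) + 0.4000·1 = 0.2000; q_2·a_3 = 0.2943·2 + 0.2856·4 + 0.9001·(-1) + (-0.1471)·1 = 0.6837.
u_3 = a_3 − 0.2000·q_1 − 0.6837·q_2 = (1.9588, 3.7247, -1.6554, 1.0206).
‖u_3‖ = 4.6360, so q_3 = (0.4225, 0.8034, -0.3571, 0.2201).
Qᵀb = (-2.4000, 1.5319, -1.4166).
Back-substitute: x_3 = -1.4166/4.6360 = -0.3056.
x_2 = (1.5319 − 0.6837·(-0.3056))/4.6217 = 0.3767.
x_1 = (-2.4000 + 0.8000·0.3767 − 0.2000·(-0.3056))/5.0000 = -0.4075.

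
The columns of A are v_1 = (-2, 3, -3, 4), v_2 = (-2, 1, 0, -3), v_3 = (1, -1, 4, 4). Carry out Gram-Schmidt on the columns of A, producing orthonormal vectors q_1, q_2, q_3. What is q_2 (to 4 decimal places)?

q_2 = (-0.6196, 0.3818, -0.1081, -0.6772)

v_1 = (-2, 3, -3, 4); ‖v_1‖ = 6.1644, so q_1 = (-0.3244, 0.4867, -0.4867, 0.6489).
q_1·v_2 = (-0.3244)·(-2) + 0.4867·1 + (-0.4867)·0 + 0.6489·(-3) = -0.8111.
u_2 = v_2 + 0.8111·q_1 = (-2.2632, 1.3947, -0.3947, -2.4737).
‖u_2‖ = 3.6527, so q_2 = (-0.6196, 0.3818, -0.1081, -0.6772).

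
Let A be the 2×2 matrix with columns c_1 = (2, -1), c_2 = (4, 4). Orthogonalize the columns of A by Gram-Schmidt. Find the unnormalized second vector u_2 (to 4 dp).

q_1 = c_1/‖c_1‖ = (2, -1)/2.2361 = (0.8944, -0.4472).
r_{12} = q_1·c_2 = 1.7889.
u_2 = c_2 − 1.7889·q_1 = (2.4000, 4.8000).

u_2 = (2.4000, 4.8000)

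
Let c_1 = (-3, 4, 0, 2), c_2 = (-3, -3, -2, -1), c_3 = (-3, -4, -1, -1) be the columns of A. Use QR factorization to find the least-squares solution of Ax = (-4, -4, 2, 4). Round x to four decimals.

x = (0.8608, -3.6828, 4.3754)

e_1 = c_1/‖c_1‖ = (-3, 4, 0, 2)/5.3852 = (-0.5571, 0.7428, 0.0000, 0.3714).
r_{12} = e_1·c_2 = -0.9285.
u_2 = c_2 + 0.9285·e_1 = (-3.5172, -2.3103, -2.0000, -0.6552).
‖u_2‖ = 4.7051, so e_2 = (-0.7475, -0.4910, -0.4251, -0.1392).
r_{13} = e_1·c_3 = -1.6713; r_{23} = e_2·c_3 = 4.7711.
u_3 = c_3 + 1.6713·e_1 − 4.7711·e_2 = (-0.3645, -0.4159, 1.0280, 0.2850).
‖u_3‖ = 1.2016, so e_3 = (-0.3033, -0.3461, 0.8555, 0.2372).
Qᵀb = (0.7428, 3.5471, 5.2576).
Back-substitute: x_3 = 5.2576/1.2016 = 4.3754.
x_2 = (3.5471 − 4.7711·4.3754)/4.7051 = -3.6828.
x_1 = (0.7428 + 0.9285·(-3.6828) + 1.6713·4.3754)/5.3852 = 0.8608.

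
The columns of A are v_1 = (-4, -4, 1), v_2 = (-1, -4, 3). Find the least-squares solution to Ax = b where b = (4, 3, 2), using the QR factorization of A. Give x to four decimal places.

v_1 = (-4, -4, 1); ‖v_1‖ = 5.7446, so q_1 = (-0.6963, -0.6963, 0.1741).
q_1·v_2 = (-0.6963)·(-1) + (-0.6963)·(-4) + 0.1741·3 = 4.0038.
u_2 = v_2 − 4.0038·q_1 = (1.7879, -1.2121, 2.3030).
‖u_2‖ = 3.1575, so q_2 = (0.5662, -0.3839, 0.7294).
Qᵀb = (-4.5260, 2.5721).
Back-substitute: x_2 = 2.5721/3.1575 = 0.8146.
x_1 = (-4.5260 − 4.0038·0.8146)/5.7446 = -1.3556.

x = (-1.3556, 0.8146)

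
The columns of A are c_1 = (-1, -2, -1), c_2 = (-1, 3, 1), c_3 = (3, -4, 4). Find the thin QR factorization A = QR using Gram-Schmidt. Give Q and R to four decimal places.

Q = [[-0.4082, -0.8944, -0.1826], [-0.8165, 0.4472, -0.3651], [-0.4082, 0.0000, 0.9129]], R = [[2.4495, -2.4495, 0.4082], [0.0000, 2.2361, -4.4721], [0.0000, 0.0000, 4.5644]]

c_1 = (-1, -2, -1); ‖c_1‖ = 2.4495, so e_1 = (-0.4082, -0.8165, -0.4082).
e_1·c_2 = (-0.4082)·(-1) + (-0.8165)·3 + (-0.4082)·1 = -2.4495.
u_2 = c_2 + 2.4495·e_1 = (-2.0000, 1.0000, 0.0000).
‖u_2‖ = 2.2361, so e_2 = (-0.8944, 0.4472, 0.0000).
e_1·c_3 = (-0.4082)·3 + (-0.8165)·(-4) + (-0.4082)·4 = 0.4082; e_2·c_3 = (-0.8944)·3 + 0.4472·(-4) + (0.0000)·4 = -4.4721.
u_3 = c_3 − 0.4082·e_1 + 4.4721·e_2 = (-0.8333, -1.6667, 4.1667).
‖u_3‖ = 4.5644, so e_3 = (-0.1826, -0.3651, 0.9129).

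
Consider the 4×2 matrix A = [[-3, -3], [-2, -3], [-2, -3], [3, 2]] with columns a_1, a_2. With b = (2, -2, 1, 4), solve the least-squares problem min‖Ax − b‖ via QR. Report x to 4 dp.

a_1 = (-3, -2, -2, 3); ‖a_1‖ = 5.0990, so e_1 = (-0.5883, -0.3922, -0.3922, 0.5883).
e_1·a_2 = (-0.5883)·(-3) + (-0.3922)·(-3) + (-0.3922)·(-3) + 0.5883·2 = 5.2951.
u_2 = a_2 − 5.2951·e_1 = (0.1154, -0.9231, -0.9231, -1.1154).
‖u_2‖ = 1.7209, so e_2 = (0.0670, -0.5364, -0.5364, -0.6481).
Qᵀb = (1.5689, -1.9221).
Back-substitute: x_2 = -1.9221/1.7209 = -1.1169.
x_1 = (1.5689 − 5.2951·(-1.1169))/5.0990 = 1.4675.

x = (1.4675, -1.1169)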